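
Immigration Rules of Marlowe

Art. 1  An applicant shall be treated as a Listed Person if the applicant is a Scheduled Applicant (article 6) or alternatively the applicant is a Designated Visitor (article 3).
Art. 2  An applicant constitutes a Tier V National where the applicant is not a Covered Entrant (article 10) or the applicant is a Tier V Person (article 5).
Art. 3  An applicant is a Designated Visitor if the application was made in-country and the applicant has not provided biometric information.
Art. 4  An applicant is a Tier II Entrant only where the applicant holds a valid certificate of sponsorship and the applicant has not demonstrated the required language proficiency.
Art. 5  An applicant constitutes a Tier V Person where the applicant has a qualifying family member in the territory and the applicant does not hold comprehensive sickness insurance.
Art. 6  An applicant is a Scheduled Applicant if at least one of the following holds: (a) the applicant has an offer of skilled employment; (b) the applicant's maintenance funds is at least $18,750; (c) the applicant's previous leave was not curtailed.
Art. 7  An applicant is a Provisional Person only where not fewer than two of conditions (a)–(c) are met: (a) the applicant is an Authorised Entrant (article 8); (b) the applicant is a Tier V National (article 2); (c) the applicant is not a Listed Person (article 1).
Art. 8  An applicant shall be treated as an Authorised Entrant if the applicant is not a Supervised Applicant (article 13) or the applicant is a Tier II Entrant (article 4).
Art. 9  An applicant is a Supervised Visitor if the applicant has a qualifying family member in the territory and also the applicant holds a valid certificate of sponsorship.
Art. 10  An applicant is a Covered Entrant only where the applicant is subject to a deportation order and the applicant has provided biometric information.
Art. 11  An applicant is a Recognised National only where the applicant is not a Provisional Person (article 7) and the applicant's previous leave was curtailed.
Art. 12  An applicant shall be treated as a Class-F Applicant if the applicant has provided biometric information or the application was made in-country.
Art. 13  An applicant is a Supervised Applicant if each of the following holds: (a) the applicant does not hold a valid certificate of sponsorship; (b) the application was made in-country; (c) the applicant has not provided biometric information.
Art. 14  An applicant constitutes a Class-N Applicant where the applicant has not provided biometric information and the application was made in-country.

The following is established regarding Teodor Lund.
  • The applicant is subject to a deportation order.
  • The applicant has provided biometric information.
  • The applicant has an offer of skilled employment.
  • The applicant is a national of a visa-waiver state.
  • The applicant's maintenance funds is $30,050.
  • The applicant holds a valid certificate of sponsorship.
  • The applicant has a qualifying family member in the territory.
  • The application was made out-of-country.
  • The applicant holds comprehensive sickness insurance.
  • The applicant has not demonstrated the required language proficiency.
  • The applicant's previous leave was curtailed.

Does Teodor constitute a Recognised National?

article 13 — Supervised Applicant: [the applicant does not hold a valid certificate of sponsorship? no] AND [the application was made in-country? no] AND [the applicant has not provided biometric information? no] → not satisfied.
article 4 — Tier II Entrant: [the applicant holds a valid certificate of sponsorship? yes] AND [the applicant has not demonstrated the required language proficiency? yes] → satisfied.
article 8 — Authorised Entrant: [not a Supervised Applicant (article 13)? yes] OR [Tier II Entrant (article 4)? yes] → satisfied.
article 10 — Covered Entrant: [the applicant is subject to a deportation order? yes] AND [the applicant has provided biometric information? yes] → satisfied.
article 5 — Tier V Person: [the applicant has a qualifying family member in the territory? yes] AND [the applicant does not hold comprehensive sickness insurance? no] → not satisfied.
article 2 — Tier V National: [not a Covered Entrant (article 10)? no] OR [Tier V Person (article 5)? no] → not satisfied.
article 6 — Scheduled Applicant: [the applicant has an offer of skilled employment? yes] OR [applicant's maintenance funds: $30,050 ≥ $18,750? yes] OR [the applicant's previous leave was not curtailed? no] → satisfied.
article 3 — Designated Visitor: [the application was made in-country? no] AND [the applicant has not provided biometric information? no] → not satisfied.
article 1 — Listed Person: [Scheduled Applicant (article 6)? yes] OR [Designated Visitor (article 3)? no] → satisfied.
article 7 — Provisional Person: Authorised Entrant (article 8)? yes; Tier V National (article 2)? no; not a Listed Person (article 1)? no — 1 of 3 hold (need ≥2) → not satisfied.
article 11 — Recognised National: [not a Provisional Person (article 7)? yes] AND [the applicant's previous leave was curtailed? yes] → satisfied.

Yes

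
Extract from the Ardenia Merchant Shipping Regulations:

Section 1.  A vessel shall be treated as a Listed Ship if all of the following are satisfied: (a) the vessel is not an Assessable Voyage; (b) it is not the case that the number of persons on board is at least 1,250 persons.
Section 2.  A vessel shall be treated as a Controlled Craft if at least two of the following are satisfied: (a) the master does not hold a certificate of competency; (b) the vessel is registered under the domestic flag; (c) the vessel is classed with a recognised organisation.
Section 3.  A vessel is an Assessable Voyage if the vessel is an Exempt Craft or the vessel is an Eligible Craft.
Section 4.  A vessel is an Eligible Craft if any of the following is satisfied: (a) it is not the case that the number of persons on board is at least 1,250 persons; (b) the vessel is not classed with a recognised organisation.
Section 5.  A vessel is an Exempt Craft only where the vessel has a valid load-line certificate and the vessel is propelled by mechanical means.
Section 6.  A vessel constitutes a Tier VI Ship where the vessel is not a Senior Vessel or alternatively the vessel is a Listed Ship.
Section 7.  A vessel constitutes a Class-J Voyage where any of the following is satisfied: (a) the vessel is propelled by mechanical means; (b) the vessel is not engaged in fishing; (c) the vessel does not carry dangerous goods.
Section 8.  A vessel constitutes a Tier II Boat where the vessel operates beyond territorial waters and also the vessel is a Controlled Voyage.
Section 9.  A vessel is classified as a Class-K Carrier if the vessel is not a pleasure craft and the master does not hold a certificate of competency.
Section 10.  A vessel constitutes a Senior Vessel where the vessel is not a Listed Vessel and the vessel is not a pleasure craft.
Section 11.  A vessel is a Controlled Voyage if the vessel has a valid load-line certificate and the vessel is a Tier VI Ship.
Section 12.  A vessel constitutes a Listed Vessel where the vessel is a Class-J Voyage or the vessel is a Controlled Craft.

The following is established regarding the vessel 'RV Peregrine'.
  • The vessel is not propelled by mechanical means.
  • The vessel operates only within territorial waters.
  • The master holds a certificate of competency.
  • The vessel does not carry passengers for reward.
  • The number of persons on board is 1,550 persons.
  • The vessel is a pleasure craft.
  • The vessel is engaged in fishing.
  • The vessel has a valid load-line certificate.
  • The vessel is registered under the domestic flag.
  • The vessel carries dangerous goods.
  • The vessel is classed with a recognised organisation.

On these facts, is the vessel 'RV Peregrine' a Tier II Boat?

Under section 7: the vessel is propelled by mechanical means? no; or the vessel is not engaged in fishing? no; or the vessel does not carry dangerous goods? no. So the vessel is not a Class-J Voyage.
Under section 2: the master does not hold a certificate of competency? no; the vessel is registered under the domestic flag? yes; the vessel is classed with a recognised organisation? yes — 2 of 3 hold (need ≥2) → satisfied.
Under section 12: Class-J Voyage (section 7)? no; or Controlled Craft (section 2)? yes. So the vessel is a Listed Vessel.
Under section 10: not a Listed Vessel (section 12)? no; and the vessel is not a pleasure craft? no. So the vessel is not a Senior Vessel.
Under section 5: the vessel has a valid load-line certificate? yes; and the vessel is propelled by mechanical means? no. So the vessel is not an Exempt Craft.
Under section 4: number of persons on board: 1,550 persons ≥ 1,250 persons? yes, so negated condition no; or the vessel is not classed with a recognised organisation? no. So the vessel is not an Eligible Craft.
Under section 3: Exempt Craft (section 5)? no; or Eligible Craft (section 4)? no. So the vessel is not an Assessable Voyage.
Under section 1: not an Assessable Voyage (section 3)? yes; and number of persons on board: 1,550 persons ≥ 1,250 persons? yes, so negated condition no. So the vessel is not a Listed Ship.
Under section 6: not a Senior Vessel (section 10)? yes; or Listed Ship (section 1)? no. So the vessel is a Tier VI Ship.
Under section 11: the vessel has a valid load-line certificate? yes; and Tier VI Ship (section 6)? yes. So the vessel is a Controlled Voyage.
Under section 8: the vessel operates beyond territorial waters? no; and Controlled Voyage (section 11)? yes. So the vessel is not a Tier II Boat.

No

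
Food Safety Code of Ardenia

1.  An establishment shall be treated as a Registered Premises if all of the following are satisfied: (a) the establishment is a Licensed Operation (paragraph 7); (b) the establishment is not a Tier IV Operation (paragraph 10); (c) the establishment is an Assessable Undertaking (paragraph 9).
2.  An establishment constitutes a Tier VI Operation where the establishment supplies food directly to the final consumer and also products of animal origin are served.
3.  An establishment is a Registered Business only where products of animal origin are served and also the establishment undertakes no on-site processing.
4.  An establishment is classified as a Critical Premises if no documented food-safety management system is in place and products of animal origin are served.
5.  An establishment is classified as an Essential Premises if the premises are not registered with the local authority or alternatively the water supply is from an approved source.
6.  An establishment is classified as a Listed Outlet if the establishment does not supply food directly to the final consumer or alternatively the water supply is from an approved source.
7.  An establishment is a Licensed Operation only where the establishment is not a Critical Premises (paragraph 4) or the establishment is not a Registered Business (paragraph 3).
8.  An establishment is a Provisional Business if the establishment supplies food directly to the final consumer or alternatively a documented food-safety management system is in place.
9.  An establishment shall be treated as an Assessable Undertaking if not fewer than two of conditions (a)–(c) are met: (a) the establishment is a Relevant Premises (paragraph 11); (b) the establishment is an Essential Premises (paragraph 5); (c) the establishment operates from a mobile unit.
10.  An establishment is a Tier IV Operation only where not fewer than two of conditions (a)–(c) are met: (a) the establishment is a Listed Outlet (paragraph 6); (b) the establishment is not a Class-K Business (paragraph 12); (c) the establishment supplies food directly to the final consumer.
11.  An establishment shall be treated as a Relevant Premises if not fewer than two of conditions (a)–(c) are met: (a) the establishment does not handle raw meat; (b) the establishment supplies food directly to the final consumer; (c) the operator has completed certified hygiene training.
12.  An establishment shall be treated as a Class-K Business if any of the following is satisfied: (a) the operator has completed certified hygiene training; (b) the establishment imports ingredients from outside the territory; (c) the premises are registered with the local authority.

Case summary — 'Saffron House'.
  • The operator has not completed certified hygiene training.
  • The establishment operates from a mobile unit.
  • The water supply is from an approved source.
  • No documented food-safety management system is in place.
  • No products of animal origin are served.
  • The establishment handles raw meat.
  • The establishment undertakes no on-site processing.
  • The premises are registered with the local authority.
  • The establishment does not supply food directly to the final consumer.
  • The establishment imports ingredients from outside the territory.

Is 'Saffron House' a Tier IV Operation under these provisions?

paragraph 6 — Listed Outlet: [the establishment does not supply food directly to the final consumer? yes] OR [the water supply is from an approved source? yes] → satisfied.
paragraph 12 — Class-K Business: [the operator has completed certified hygiene training? no] OR [the establishment imports ingredients from outside the territory? yes] OR [the premises are registered with the local authority? yes] → satisfied.
paragraph 10 — Tier IV Operation: Listed Outlet (paragraph 6)? yes; not a Class-K Business (paragraph 12)? no; the establishment supplies food directly to the final consumer? no — 1 of 3 hold (need ≥2) → not satisfied.

No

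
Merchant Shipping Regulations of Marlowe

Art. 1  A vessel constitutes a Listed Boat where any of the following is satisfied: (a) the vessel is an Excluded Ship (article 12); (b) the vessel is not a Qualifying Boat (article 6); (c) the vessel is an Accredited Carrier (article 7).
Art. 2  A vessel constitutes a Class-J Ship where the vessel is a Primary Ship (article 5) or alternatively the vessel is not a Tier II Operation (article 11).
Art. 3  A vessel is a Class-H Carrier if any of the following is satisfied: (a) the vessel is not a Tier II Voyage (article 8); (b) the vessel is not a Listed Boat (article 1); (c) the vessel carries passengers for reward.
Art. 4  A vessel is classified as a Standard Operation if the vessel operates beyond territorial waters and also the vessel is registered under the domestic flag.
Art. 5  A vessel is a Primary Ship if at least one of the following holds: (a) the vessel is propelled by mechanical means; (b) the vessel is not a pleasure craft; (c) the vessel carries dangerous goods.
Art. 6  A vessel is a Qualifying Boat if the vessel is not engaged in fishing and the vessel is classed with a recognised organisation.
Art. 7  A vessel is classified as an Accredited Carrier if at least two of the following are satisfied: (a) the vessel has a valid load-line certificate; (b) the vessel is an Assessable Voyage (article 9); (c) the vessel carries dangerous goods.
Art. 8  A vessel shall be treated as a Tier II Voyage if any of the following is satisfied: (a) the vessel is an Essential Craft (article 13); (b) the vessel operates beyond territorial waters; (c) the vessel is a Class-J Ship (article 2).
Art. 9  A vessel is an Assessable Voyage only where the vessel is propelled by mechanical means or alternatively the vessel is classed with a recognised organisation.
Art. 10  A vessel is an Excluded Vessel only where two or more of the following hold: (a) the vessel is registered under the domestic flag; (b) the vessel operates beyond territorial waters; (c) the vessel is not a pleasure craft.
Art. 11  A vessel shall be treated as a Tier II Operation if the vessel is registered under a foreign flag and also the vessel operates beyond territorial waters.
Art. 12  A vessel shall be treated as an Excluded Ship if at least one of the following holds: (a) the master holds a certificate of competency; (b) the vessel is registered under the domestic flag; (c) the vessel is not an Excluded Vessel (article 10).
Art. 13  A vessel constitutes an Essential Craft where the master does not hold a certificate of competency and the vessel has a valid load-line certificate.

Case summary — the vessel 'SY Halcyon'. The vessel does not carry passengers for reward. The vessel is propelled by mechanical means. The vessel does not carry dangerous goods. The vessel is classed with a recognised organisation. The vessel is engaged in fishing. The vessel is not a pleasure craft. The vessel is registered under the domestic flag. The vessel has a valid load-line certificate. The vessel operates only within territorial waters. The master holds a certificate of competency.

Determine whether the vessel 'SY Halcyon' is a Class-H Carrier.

Under article 13: the master does not hold a certificate of competency? no; and the vessel has a valid load-line certificate? yes. So the vessel is not an Essential Craft.
Under article 5: the vessel is propelled by mechanical means? yes; or the vessel is not a pleasure craft? yes; or the vessel carries dangerous goods? no. So the vessel is a Primary Ship.
Under article 11: the vessel is registered under a foreign flag? no; and the vessel operates beyond territorial waters? no. So the vessel is not a Tier II Operation.
Under article 2: Primary Ship (article 5)? yes; or not a Tier II Operation (article 11)? yes. So the vessel is a Class-J Ship.
Under article 8: Essential Craft (article 13)? no; or the vessel operates beyond territorial waters? no; or Class-J Ship (article 2)? yes. So the vessel is a Tier II Voyage.
Under article 10: the vessel is registered under the domestic flag? yes; the vessel operates beyond territorial waters? no; the vessel is not a pleasure craft? yes — 2 of 3 hold (need ≥2) → satisfied.
Under article 12: the master holds a certificate of competency? yes; or the vessel is registered under the domestic flag? yes; or not an Excluded Vessel (article 10)? no. So the vessel is an Excluded Ship.
Under article 6: the vessel is not engaged in fishing? no; and the vessel is classed with a recognised organisation? yes. So the vessel is not a Qualifying Boat.
Under article 9: the vessel is propelled by mechanical means? yes; or the vessel is classed with a recognised organisation? yes. So the vessel is an Assessable Voyage.
Under article 7: the vessel has a valid load-line certificate? yes; Assessable Voyage (article 9)? yes; the vessel carries dangerous goods? no — 2 of 3 hold (need ≥2) → satisfied.
Under article 1: Excluded Ship (article 12)? yes; or not a Qualifying Boat (article 6)? yes; or Accredited Carrier (article 7)? yes. So the vessel is a Listed Boat.
Under article 3: not a Tier II Voyage (article 8)? no; or not a Listed Boat (article 1)? no; or the vessel carries passengers for reward? no. So the vessel is not a Class-H Carrier.

No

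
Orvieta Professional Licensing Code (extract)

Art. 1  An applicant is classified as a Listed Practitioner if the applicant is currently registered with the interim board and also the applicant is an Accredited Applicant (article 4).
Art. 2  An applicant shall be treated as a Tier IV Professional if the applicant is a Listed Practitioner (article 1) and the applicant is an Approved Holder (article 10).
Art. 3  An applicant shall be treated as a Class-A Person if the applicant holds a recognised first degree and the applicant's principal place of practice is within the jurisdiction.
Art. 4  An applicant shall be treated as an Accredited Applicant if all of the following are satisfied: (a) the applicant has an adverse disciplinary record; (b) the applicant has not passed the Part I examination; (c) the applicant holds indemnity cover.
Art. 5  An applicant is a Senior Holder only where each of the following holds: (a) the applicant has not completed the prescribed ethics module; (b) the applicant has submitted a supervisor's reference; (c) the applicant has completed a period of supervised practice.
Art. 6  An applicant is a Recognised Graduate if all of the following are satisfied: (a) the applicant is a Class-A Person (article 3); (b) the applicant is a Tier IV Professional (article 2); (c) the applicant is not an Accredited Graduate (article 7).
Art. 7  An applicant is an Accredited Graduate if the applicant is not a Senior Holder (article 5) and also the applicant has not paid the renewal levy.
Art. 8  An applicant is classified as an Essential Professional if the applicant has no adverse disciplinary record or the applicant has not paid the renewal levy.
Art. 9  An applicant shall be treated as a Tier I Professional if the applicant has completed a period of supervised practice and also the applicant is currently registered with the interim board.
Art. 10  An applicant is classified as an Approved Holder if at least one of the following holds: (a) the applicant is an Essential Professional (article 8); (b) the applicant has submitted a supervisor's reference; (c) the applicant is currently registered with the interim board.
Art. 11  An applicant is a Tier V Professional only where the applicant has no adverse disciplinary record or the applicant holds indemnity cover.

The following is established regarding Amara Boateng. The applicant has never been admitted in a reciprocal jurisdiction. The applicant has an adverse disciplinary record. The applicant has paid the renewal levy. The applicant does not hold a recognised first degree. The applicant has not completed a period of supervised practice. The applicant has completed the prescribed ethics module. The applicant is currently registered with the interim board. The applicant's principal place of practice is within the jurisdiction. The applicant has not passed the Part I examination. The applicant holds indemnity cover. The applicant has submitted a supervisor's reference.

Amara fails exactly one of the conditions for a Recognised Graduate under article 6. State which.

Class-A Person

Under article 3: the applicant holds a recognised first degree? no; and the applicant's principal place of practice is within the jurisdiction? yes. So the applicant is not a Class-A Person.
Under article 4: the applicant has an adverse disciplinary record? yes; and the applicant has not passed the Part I examination? yes; and the applicant holds indemnity cover? yes. So the applicant is an Accredited Applicant.
Under article 1: the applicant is currently registered with the interim board? yes; and Accredited Applicant (article 4)? yes. So the applicant is a Listed Practitioner.
Under article 8: the applicant has no adverse disciplinary record? no; or the applicant has not paid the renewal levy? no. So the applicant is not an Essential Professional.
Under article 10: Essential Professional (article 8)? no; or the applicant has submitted a supervisor's reference? yes; or the applicant is currently registered with the interim board? yes. So the applicant is an Approved Holder.
Under article 2: Listed Practitioner (article 1)? yes; and Approved Holder (article 10)? yes. So the applicant is a Tier IV Professional.
Under article 5: the applicant has not completed the prescribed ethics module? no; and the applicant has submitted a supervisor's reference? yes; and the applicant has completed a period of supervised practice? no. So the applicant is not a Senior Holder.
Under article 7: not a Senior Holder (article 5)? yes; and the applicant has not paid the renewal levy? no. So the applicant is not an Accredited Graduate.
Under article 6: Class-A Person (article 3)? no; and Tier IV Professional (article 2)? yes; and not an Accredited Graduate (article 7)? yes. So the applicant is not a Recognised Graduate.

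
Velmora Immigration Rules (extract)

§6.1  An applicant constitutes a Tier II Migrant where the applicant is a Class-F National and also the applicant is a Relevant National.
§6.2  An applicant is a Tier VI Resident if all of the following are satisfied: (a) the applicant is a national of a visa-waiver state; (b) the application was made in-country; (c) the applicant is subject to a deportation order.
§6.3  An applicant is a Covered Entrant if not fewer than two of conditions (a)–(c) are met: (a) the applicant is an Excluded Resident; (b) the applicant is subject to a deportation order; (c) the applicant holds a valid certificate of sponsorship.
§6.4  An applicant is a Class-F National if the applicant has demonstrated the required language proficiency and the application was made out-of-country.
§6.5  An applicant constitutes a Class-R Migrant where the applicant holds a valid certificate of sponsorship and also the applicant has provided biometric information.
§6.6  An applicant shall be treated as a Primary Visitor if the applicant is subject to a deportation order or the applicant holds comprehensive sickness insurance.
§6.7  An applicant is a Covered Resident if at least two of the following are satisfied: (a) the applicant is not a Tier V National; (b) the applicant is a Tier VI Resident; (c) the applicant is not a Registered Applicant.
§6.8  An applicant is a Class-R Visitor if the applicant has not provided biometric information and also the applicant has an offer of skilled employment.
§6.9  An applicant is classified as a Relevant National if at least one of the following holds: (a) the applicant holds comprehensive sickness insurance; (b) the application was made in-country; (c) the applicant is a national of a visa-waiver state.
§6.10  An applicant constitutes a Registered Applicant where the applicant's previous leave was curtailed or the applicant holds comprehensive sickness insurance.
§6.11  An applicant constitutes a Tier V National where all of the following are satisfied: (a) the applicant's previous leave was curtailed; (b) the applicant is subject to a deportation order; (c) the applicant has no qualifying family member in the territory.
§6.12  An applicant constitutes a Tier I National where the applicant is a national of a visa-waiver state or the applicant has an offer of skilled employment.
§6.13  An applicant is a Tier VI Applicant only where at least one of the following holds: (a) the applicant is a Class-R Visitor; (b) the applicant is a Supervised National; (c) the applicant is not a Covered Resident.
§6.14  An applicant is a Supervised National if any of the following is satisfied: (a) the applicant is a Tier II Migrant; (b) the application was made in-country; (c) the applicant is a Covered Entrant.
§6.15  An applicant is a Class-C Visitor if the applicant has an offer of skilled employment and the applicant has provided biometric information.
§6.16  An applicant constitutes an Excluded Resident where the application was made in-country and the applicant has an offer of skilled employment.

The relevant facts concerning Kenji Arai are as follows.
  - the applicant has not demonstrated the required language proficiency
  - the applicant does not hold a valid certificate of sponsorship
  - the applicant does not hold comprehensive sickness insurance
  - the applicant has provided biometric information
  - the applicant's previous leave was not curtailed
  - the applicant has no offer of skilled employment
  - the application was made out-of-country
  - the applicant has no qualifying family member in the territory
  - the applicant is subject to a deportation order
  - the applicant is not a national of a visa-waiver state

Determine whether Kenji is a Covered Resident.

Under §6.11: the applicant's previous leave was curtailed? no; and the applicant is subject to a deportation order? yes; and the applicant has no qualifying family member in the territory? yes. So the applicant is not a Tier V National.
Under §6.2: the applicant is a national of a visa-waiver state? no; and the application was made in-country? no; and the applicant is subject to a deportation order? yes. So the applicant is not a Tier VI Resident.
Under §6.10: the applicant's previous leave was curtailed? no; or the applicant holds comprehensive sickness insurance? no. So the applicant is not a Registered Applicant.
Under §6.7: not a Tier V National (§6.11)? yes; Tier VI Resident (§6.2)? no; not a Registered Applicant (§6.10)? yes — 2 of 3 hold (need ≥2) → satisfied.

Yes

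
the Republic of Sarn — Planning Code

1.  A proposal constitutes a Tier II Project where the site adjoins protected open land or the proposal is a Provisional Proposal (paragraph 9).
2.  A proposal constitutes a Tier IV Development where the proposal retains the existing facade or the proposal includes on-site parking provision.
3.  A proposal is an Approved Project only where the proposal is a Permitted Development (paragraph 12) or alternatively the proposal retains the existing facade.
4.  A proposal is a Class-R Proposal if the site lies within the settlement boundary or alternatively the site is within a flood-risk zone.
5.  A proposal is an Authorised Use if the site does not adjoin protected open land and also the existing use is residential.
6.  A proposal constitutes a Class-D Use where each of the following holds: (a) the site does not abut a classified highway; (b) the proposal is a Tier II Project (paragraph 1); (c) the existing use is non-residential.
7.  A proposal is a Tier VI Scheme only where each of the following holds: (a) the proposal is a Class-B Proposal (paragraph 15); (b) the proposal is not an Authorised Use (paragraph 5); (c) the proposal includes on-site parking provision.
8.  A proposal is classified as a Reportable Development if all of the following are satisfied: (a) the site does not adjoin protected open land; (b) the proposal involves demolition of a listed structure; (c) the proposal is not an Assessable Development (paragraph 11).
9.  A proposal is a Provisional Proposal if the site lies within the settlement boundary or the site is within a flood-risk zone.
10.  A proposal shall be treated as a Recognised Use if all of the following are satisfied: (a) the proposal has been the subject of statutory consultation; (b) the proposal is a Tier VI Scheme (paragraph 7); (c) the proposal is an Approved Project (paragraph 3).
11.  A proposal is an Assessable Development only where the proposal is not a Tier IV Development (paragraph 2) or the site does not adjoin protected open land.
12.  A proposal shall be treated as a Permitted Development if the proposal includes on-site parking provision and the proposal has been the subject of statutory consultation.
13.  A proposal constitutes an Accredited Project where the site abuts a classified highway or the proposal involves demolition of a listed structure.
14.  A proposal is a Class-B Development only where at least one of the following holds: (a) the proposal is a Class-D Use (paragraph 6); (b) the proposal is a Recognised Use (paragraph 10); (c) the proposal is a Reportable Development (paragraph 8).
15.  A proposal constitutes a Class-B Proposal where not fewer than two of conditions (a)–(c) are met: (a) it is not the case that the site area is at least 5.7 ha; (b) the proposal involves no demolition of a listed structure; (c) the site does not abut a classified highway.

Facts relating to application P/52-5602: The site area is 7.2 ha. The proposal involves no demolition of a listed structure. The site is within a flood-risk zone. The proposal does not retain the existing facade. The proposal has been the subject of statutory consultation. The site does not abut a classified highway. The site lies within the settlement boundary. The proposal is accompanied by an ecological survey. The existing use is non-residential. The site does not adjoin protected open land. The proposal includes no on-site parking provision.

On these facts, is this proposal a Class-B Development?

Under paragraph 9: the site lies within the settlement boundary? yes; or the site is within a flood-risk zone? yes. So the proposal is a Provisional Proposal.
Under paragraph 1: the site adjoins protected open land? no; or Provisional Proposal (paragraph 9)? yes. So the proposal is a Tier II Project.
Under paragraph 6: the site does not abut a classified highway? yes; and Tier II Project (paragraph 1)? yes; and the existing use is non-residential? yes. So the proposal is a Class-D Use.
Under paragraph 15: site area: 7.2 ha ≥ 5.7 ha? yes, so negated condition no; the proposal involves no demolition of a listed structure? yes; the site does not abut a classified highway? yes — 2 of 3 hold (need ≥2) → satisfied.
Under paragraph 5: the site does not adjoin protected open land? yes; and the existing use is residential? no. So the proposal is not an Authorised Use.
Under paragraph 7: Class-B Proposal (paragraph 15)? yes; and not an Authorised Use (paragraph 5)? yes; and the proposal includes on-site parking provision? no. So the proposal is not a Tier VI Scheme.
Under paragraph 12: the proposal includes on-site parking provision? no; and the proposal has been the subject of statutory consultation? yes. So the proposal is not a Permitted Development.
Under paragraph 3: Permitted Development (paragraph 12)? no; or the proposal retains the existing facade? no. So the proposal is not an Approved Project.
Under paragraph 10: the proposal has been the subject of statutory consultation? yes; and Tier VI Scheme (paragraph 7)? no; and Approved Project (paragraph 3)? no. So the proposal is not a Recognised Use.
Under paragraph 2: the proposal retains the existing facade? no; or the proposal includes on-site parking provision? no. So the proposal is not a Tier IV Development.
Under paragraph 11: not a Tier IV Development (paragraph 2)? yes; or the site does not adjoin protected open land? yes. So the proposal is an Assessable Development.
Under paragraph 8: the site does not adjoin protected open land? yes; and the proposal involves demolition of a listed structure? no; and not an Assessable Development (paragraph 11)? no. So the proposal is not a Reportable Development.
Under paragraph 14: Class-D Use (paragraph 6)? yes; or Recognised Use (paragraph 10)? no; or Reportable Development (paragraph 8)? no. So the proposal is a Class-B Development.

Yes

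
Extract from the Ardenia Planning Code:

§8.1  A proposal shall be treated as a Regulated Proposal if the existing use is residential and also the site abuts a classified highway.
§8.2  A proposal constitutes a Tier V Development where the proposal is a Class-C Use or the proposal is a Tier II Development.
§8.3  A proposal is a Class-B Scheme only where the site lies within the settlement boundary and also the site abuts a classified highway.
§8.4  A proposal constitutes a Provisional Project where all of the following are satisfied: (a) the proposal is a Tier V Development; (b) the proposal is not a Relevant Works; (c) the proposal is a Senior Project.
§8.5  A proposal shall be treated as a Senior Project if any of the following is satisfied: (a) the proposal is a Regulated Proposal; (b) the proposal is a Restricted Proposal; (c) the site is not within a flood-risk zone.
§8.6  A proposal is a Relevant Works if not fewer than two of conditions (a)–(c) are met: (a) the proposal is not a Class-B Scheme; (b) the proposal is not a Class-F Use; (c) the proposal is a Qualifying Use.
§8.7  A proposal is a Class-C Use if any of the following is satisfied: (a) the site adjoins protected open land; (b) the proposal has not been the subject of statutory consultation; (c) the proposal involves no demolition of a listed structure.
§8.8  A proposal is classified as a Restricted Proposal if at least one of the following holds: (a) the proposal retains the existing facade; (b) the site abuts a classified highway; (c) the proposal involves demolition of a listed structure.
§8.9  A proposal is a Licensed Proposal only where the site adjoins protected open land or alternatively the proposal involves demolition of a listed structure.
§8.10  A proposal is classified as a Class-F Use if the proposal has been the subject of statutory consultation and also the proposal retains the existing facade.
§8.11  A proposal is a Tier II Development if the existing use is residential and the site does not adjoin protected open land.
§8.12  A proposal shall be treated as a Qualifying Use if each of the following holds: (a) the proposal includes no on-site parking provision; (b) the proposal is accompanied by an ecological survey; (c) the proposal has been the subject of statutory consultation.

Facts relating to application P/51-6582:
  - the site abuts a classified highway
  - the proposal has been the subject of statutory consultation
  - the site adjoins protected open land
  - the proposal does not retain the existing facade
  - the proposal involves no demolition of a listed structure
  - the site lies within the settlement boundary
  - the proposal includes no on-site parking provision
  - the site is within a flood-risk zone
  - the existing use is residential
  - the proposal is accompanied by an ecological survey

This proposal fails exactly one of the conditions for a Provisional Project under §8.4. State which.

Under §8.7: the site adjoins protected open land? yes; or the proposal has not been the subject of statutory consultation? no; or the proposal involves no demolition of a listed structure? yes. So the proposal is a Class-C Use.
Under §8.11: the existing use is residential? yes; and the site does not adjoin protected open land? no. So the proposal is not a Tier II Development.
Under §8.2: Class-C Use (§8.7)? yes; or Tier II Development (§8.11)? no. So the proposal is a Tier V Development.
Under §8.3: the site lies within the settlement boundary? yes; and the site abuts a classified highway? yes. So the proposal is a Class-B Scheme.
Under §8.10: the proposal has been the subject of statutory consultation? yes; and the proposal retains the existing facade? no. So the proposal is not a Class-F Use.
Under §8.12: the proposal includes no on-site parking provision? yes; and the proposal is accompanied by an ecological survey? yes; and the proposal has been the subject of statutory consultation? yes. So the proposal is a Qualifying Use.
Under §8.6: not a Class-B Scheme (§8.3)? no; not a Class-F Use (§8.10)? yes; Qualifying Use (§8.12)? yes — 2 of 3 hold (need ≥2) → satisfied.
Under §8.1: the existing use is residential? yes; and the site abuts a classified highway? yes. So the proposal is a Regulated Proposal.
Under §8.8: the proposal retains the existing facade? no; or the site abuts a classified highway? yes; or the proposal involves demolition of a listed structure? no. So the proposal is a Restricted Proposal.
Under §8.5: Regulated Proposal (§8.1)? yes; or Restricted Proposal (§8.8)? yes; or the site is not within a flood-risk zone? no. So the proposal is a Senior Project.
Under §8.4: Tier V Development (§8.2)? yes; and not a Relevant Works (§8.6)? no; and Senior Project (§8.5)? yes. So the proposal is not a Provisional Project.

Relevant Works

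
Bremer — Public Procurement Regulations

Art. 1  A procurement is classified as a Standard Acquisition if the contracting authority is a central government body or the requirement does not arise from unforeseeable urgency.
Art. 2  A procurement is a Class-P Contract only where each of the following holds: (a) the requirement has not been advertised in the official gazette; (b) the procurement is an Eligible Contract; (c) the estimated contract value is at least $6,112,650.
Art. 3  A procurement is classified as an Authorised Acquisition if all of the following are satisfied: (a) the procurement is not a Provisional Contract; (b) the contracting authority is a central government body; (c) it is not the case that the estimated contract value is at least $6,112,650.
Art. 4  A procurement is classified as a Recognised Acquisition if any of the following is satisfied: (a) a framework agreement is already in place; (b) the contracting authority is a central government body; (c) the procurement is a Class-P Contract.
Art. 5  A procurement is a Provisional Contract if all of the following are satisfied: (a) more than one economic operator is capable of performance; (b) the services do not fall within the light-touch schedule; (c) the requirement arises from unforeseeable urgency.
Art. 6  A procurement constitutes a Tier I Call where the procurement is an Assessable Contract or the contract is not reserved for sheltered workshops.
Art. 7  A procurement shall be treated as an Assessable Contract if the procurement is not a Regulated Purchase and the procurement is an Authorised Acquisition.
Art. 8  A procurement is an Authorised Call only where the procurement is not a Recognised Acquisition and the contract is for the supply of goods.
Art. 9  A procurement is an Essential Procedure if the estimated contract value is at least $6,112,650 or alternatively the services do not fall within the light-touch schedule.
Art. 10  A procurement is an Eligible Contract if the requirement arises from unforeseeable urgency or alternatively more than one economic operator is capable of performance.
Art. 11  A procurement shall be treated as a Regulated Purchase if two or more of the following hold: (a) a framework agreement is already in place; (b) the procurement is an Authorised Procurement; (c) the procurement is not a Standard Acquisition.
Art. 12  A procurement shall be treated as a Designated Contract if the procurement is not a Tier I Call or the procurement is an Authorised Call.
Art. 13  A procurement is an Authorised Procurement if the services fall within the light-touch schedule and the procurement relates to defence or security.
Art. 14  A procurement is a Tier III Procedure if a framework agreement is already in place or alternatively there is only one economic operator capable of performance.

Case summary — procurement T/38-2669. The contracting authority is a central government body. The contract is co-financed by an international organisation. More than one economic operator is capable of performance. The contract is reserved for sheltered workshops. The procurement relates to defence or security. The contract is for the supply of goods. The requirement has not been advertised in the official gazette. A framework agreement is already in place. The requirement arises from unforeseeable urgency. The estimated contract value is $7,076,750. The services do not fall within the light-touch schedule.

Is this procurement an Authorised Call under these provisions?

Under article 10: the requirement arises from unforeseeable urgency? yes; or more than one economic operator is capable of performance? yes. So the procurement is an Eligible Contract.
Under article 2: the requirement has not been advertised in the official gazette? yes; and Eligible Contract (article 10)? yes; and estimated contract value: $7,076,750 ≥ $6,112,650? yes. So the procurement is a Class-P Contract.
Under article 4: a framework agreement is already in place? yes; or the contracting authority is a central government body? yes; or Class-P Contract (article 2)? yes. So the procurement is a Recognised Acquisition.
Under article 8: not a Recognised Acquisition (article 4)? no; and the contract is for the supply of goods? yes. So the procurement is not an Authorised Call.

No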